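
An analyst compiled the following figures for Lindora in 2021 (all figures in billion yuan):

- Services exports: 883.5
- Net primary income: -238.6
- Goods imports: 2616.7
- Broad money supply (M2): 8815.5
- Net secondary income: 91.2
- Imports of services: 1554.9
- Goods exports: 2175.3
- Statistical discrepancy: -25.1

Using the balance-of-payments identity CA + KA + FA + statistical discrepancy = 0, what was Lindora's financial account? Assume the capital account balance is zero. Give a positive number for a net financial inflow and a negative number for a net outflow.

Goods balance = 2175.3 - 2616.7 = -441.4
Services balance = 883.5 - 1554.9 = -671.4
Trade balance (goods + services) = -441.4 + (-671.4) = -1112.8
Net primary income = -238.6
Net secondary income = 91.2
Current account = -1112.8 + (-238.6) + 91.2 = -1260.2
Financial account = -(-1260.2 + (-25.1)) = 1285.3

1285.3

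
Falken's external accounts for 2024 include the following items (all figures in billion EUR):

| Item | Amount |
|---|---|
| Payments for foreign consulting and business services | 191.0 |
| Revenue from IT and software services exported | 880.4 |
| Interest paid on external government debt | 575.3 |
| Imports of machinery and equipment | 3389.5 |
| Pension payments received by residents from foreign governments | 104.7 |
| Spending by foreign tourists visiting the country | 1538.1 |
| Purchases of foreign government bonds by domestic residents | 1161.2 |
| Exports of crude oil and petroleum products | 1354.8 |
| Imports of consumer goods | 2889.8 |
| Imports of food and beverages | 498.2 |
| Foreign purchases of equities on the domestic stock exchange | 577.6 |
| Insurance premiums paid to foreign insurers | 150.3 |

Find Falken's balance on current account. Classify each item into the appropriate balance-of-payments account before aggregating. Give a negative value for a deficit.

Goods: -2889.8 - 498.2 - 3389.5 + 1354.8 = -5422.7
Services: 1538.1 - 191.0 - 150.3 + 880.4 = 2077.2
Primary income: -575.3
Secondary income: 104.7
Current account = (-5422.7) + 2077.2 + (-575.3) + 104.7 = -3816.1
(Excluded from the current account — financial account: purchases of foreign government bonds by domestic residents 1161.2, foreign purchases of equities on the domestic stock exchange 577.6.)

-3816.1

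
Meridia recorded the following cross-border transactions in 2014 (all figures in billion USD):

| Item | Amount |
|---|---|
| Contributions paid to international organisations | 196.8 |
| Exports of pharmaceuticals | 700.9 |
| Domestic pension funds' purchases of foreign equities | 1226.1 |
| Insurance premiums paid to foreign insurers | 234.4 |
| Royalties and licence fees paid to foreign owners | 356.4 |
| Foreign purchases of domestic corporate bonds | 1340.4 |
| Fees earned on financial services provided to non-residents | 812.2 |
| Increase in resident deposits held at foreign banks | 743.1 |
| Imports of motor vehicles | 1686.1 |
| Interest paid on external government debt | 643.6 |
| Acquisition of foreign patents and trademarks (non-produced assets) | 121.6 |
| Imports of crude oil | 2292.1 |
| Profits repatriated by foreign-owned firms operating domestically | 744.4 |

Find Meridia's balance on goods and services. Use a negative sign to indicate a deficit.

Goods: 700.9 - 1686.1 - 2292.1 = -3277.3
Services: -356.4 + 812.2 - 234.4 = 221.4
Trade balance = -3277.3 + 221.4 = -3055.9
(Excluded from the trade balance — secondary income: contributions paid to international organisations 196.8; financial account: domestic pension funds' purchases of foreign equities 1226.1, foreign purchases of domestic corporate bonds 1340.4, increase in resident deposits held at foreign banks 743.1; primary income: interest paid on external government debt 643.6, profits repatriated by foreign-owned firms operating domestically 744.4; capital account: acquisition of foreign patents and trademarks (non-produced assets) 121.6.)

-3055.9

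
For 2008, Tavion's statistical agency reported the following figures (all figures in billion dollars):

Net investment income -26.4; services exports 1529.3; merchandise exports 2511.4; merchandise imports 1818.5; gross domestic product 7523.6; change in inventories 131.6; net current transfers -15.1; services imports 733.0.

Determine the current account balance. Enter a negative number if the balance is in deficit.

1447.7

Goods balance = 2511.4 - 1818.5 = 692.9
Services balance = 1529.3 - 733.0 = 796.3
Trade balance (goods + services) = 692.9 + 796.3 = 1489.2
Net primary income = -26.4
Net secondary income = -15.1
Current account = 1489.2 + (-26.4) + (-15.1) = 1447.7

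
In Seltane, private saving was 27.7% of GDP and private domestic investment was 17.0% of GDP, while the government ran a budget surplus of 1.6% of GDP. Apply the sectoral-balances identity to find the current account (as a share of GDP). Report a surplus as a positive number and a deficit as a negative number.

12.3

By the sectoral-balances identity, CA = (S_private - I) + (T - G).
Private balance = 27.7 - 17.0 = 10.7
Government balance (T - G) = 1.6
CA = 10.7 + 1.6 = 12.3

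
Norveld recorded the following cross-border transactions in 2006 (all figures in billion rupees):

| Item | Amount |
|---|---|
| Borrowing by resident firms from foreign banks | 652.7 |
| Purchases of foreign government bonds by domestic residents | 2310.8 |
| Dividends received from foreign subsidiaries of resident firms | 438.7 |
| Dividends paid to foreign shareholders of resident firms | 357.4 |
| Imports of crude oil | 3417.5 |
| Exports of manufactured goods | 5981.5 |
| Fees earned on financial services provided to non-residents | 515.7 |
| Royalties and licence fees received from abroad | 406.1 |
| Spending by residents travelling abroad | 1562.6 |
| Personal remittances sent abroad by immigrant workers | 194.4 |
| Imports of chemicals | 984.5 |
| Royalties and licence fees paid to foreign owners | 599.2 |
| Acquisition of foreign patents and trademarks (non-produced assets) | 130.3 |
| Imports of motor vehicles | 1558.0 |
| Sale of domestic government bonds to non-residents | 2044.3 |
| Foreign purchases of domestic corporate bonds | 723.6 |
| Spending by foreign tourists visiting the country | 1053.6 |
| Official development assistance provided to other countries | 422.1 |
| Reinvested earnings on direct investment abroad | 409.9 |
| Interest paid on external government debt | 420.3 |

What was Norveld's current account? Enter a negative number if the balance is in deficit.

Goods: 5981.5 - 984.5 - 1558.0 - 3417.5 = 21.5
Services: 515.7 - 1562.6 - 599.2 + 406.1 + 1053.6 = -186.4
Primary income: 409.9 + 438.7 - 420.3 - 357.4 = 70.9
Secondary income: -194.4 - 422.1 = -616.5
Current account = 21.5 + (-186.4) + 70.9 + (-616.5) = -710.5
(Excluded from the current account — financial account: borrowing by resident firms from foreign banks 652.7, purchases of foreign government bonds by domestic residents 2310.8, sale of domestic government bonds to non-residents 2044.3, foreign purchases of domestic corporate bonds 723.6; capital account: acquisition of foreign patents and trademarks (non-produced assets) 130.3.)

-710.5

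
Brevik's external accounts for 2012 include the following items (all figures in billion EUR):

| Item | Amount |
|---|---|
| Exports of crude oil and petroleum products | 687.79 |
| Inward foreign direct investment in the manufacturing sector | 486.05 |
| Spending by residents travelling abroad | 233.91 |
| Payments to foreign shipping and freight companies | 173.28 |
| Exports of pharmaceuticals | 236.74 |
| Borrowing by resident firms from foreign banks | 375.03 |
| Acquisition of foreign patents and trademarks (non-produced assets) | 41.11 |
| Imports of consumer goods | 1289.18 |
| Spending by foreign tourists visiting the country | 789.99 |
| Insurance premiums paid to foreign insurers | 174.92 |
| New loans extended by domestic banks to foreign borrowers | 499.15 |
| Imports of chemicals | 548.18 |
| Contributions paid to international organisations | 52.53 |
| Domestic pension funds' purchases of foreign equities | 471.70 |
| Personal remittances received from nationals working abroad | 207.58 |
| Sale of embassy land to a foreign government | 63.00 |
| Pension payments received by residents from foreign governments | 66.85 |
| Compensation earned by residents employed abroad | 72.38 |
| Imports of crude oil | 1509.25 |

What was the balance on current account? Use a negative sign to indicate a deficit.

Goods: -548.18 - 1289.18 + 687.79 + 236.74 - 1509.25 = -2422.08
Services: -173.28 + 789.99 - 233.91 - 174.92 = 207.88
Primary income: 72.38
Secondary income: 66.85 + 207.58 - 52.53 = 221.90
Current account = (-2422.08) + 207.88 + 72.38 + 221.90 = -1919.92
(Excluded from the current account — financial account: inward foreign direct investment in the manufacturing sector 486.05, borrowing by resident firms from foreign banks 375.03, new loans extended by domestic banks to foreign borrowers 499.15, domestic pension funds' purchases of foreign equities 471.70; capital account: acquisition of foreign patents and trademarks (non-produced assets) 41.11, sale of embassy land to a foreign government 63.00.)

-1919.92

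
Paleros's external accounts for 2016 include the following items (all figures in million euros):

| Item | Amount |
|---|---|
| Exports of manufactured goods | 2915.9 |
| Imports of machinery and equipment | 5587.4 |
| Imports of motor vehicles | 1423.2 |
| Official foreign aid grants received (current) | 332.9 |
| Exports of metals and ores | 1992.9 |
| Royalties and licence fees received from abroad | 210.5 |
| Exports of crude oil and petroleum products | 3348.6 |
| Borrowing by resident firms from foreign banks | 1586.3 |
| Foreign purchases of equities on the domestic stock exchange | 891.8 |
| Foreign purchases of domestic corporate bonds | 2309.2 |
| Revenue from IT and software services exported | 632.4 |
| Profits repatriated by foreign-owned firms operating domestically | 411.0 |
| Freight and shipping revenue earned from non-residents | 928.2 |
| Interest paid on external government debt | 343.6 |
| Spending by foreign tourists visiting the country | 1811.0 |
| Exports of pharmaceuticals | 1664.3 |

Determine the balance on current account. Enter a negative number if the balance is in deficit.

6071.5

Goods: 2915.9 - 5587.4 + 1664.3 - 1423.2 + 1992.9 + 3348.6 = 2911.1
Services: 210.5 + 1811.0 + 632.4 + 928.2 = 3582.1
Primary income: -343.6 - 411.0 = -754.6
Secondary income: 332.9
Current account = 2911.1 + 3582.1 + (-754.6) + 332.9 = 6071.5
(Excluded from the current account — financial account: borrowing by resident firms from foreign banks 1586.3, foreign purchases of equities on the domestic stock exchange 891.8, foreign purchases of domestic corporate bonds 2309.2.)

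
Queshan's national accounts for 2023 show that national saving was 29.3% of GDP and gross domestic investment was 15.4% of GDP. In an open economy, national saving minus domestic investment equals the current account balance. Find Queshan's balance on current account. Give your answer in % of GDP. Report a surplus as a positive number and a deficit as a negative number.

S - I = CA (net lending to the rest of the world).
CA = S - I = 29.3 - 15.4 = 13.9

13.9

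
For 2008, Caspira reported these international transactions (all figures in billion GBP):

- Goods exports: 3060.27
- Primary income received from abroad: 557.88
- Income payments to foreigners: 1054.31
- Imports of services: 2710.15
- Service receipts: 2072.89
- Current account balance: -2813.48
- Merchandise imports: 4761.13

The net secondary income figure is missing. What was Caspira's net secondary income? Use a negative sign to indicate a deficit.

21.07

Current account = goods balance + services balance + net primary income + net secondary income
Sum of the known components = -2834.55
Net secondary income = CA - (known components) = -2813.48 - (-2834.55) = 21.07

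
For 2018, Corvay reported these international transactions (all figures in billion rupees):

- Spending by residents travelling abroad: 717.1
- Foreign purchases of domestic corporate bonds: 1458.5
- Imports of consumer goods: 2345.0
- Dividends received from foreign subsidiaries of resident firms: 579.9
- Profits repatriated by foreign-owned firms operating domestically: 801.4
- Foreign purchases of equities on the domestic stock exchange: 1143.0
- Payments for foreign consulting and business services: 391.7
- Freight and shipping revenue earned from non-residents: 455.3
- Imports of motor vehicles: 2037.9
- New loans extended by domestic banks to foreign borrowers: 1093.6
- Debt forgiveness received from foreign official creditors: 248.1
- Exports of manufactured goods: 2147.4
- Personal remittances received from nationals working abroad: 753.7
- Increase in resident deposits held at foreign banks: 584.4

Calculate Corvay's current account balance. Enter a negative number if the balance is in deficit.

-2356.8

Goods: 2147.4 - 2037.9 - 2345.0 = -2235.5
Services: -717.1 - 391.7 + 455.3 = -653.5
Primary income: 579.9 - 801.4 = -221.5
Secondary income: 753.7
Current account = (-2235.5) + (-653.5) + (-221.5) + 753.7 = -2356.8
(Excluded from the current account — financial account: foreign purchases of domestic corporate bonds 1458.5, foreign purchases of equities on the domestic stock exchange 1143.0, new loans extended by domestic banks to foreign borrowers 1093.6, increase in resident deposits held at foreign banks 584.4; capital account: debt forgiveness received from foreign official creditors 248.1.)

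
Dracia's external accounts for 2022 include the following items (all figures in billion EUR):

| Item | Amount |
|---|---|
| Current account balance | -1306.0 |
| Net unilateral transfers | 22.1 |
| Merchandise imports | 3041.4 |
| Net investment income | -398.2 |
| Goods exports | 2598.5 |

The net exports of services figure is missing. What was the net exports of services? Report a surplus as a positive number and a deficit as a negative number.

-487.0

Current account = goods balance + services balance + net primary income + net secondary income
Sum of the known components = -819.0
Net exports of services = CA - (known components) = -1306.0 - (-819.0) = -487.0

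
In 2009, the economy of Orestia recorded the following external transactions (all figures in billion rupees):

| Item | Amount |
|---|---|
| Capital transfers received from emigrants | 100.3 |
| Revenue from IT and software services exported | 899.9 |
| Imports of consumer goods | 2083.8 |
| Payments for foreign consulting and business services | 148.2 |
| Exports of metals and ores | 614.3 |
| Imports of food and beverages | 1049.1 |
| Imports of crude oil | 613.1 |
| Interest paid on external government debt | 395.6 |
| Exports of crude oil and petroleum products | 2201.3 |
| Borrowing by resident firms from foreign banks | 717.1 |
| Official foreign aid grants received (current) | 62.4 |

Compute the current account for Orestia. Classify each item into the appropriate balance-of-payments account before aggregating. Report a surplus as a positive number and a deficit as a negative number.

-511.9

Goods: 2201.3 - 1049.1 - 2083.8 + 614.3 - 613.1 = -930.4
Services: 899.9 - 148.2 = 751.7
Primary income: -395.6
Secondary income: 62.4
Current account = (-930.4) + 751.7 + (-395.6) + 62.4 = -511.9
(Excluded from the current account — capital account: capital transfers received from emigrants 100.3; financial account: borrowing by resident firms from foreign banks 717.1.)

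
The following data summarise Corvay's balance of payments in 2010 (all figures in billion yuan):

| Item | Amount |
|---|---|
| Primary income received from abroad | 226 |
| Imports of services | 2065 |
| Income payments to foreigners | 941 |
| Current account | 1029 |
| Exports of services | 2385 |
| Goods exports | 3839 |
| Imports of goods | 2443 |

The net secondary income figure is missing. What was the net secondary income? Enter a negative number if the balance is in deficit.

28

Current account = goods balance + services balance + net primary income + net secondary income
Sum of the known components = 1001
Net secondary income = CA - (known components) = 1029 - 1001 = 28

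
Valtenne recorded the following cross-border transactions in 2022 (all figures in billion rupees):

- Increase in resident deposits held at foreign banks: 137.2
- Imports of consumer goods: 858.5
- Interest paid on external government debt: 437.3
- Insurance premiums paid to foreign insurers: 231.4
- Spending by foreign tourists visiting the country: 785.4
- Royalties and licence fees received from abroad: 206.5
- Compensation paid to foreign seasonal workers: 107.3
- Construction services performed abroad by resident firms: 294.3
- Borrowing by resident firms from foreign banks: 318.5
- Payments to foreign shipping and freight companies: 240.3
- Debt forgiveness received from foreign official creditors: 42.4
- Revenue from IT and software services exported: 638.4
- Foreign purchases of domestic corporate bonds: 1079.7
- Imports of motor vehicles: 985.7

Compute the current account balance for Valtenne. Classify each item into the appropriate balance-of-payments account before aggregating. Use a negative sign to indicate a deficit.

-935.9

Goods: -858.5 - 985.7 = -1844.2
Services: -240.3 + 294.3 + 638.4 + 206.5 - 231.4 + 785.4 = 1452.9
Primary income: -437.3 - 107.3 = -544.6
Current account = (-1844.2) + 1452.9 + (-544.6) = -935.9
(Excluded from the current account — financial account: increase in resident deposits held at foreign banks 137.2, borrowing by resident firms from foreign banks 318.5, foreign purchases of domestic corporate bonds 1079.7; capital account: debt forgiveness received from foreign official creditors 42.4.)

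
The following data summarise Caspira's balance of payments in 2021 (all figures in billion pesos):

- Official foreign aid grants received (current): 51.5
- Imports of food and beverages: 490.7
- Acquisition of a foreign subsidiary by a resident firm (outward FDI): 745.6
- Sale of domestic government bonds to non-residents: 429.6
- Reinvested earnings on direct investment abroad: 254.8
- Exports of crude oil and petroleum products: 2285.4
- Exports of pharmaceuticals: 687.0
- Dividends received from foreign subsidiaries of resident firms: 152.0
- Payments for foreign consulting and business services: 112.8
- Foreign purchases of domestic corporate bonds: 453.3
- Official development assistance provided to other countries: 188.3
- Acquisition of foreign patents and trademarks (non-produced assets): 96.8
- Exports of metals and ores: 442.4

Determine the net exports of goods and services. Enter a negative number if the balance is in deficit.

Goods: 2285.4 + 442.4 + 687.0 - 490.7 = 2924.1
Services: -112.8
Trade balance = 2924.1 + (-112.8) = 2811.3
(Excluded from the trade balance — secondary income: official foreign aid grants received (current) 51.5, official development assistance provided to other countries 188.3; financial account: acquisition of a foreign subsidiary by a resident firm (outward FDI) 745.6, sale of domestic government bonds to non-residents 429.6, foreign purchases of domestic corporate bonds 453.3; primary income: reinvested earnings on direct investment abroad 254.8, dividends received from foreign subsidiaries of resident firms 152.0; capital account: acquisition of foreign patents and trademarks (non-produced assets) 96.8.)

2811.3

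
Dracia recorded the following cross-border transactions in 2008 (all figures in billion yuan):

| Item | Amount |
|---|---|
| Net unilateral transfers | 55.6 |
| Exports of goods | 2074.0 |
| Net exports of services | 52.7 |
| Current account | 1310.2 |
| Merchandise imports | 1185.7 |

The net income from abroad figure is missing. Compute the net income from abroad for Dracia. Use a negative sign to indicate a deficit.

Current account = goods balance + services balance + net primary income + net secondary income
Sum of the known components = 996.6
Net income from abroad = CA - (known components) = 1310.2 - 996.6 = 313.6

313.6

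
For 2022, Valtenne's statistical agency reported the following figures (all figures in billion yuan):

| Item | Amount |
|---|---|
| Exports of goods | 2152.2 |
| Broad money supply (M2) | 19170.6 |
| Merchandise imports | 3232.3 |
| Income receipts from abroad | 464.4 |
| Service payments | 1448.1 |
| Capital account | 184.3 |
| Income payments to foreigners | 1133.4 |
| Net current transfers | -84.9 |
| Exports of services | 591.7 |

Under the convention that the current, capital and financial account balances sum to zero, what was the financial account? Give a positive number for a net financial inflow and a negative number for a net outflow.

Goods balance = 2152.2 - 3232.3 = -1080.1
Services balance = 591.7 - 1448.1 = -856.4
Trade balance (goods + services) = -1080.1 + (-856.4) = -1936.5
Net primary income = 464.4 - 1133.4 = -669.0
Net secondary income = -84.9
Current account = -1936.5 + (-669.0) + (-84.9) = -2690.4
Financial account = -(-2690.4 + 184.3) = 2506.1

2506.1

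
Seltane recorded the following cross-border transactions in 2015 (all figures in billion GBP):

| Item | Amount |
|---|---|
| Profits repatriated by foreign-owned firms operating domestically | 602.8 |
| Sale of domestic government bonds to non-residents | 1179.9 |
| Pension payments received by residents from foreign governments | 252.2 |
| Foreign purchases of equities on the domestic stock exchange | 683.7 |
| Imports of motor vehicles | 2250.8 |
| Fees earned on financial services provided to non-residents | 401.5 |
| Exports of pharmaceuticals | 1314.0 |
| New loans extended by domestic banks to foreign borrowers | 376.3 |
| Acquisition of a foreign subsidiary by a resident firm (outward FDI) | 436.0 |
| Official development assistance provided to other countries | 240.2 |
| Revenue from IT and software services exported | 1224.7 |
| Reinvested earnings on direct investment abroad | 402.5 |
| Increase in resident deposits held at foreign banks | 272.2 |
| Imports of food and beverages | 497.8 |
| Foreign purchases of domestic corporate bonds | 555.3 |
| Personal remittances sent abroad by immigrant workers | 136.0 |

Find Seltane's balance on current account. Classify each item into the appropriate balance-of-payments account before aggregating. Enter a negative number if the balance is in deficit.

Goods: -2250.8 - 497.8 + 1314.0 = -1434.6
Services: 1224.7 + 401.5 = 1626.2
Primary income: -602.8 + 402.5 = -200.3
Secondary income: -136.0 - 240.2 + 252.2 = -124.0
Current account = (-1434.6) + 1626.2 + (-200.3) + (-124.0) = -132.7
(Excluded from the current account — financial account: sale of domestic government bonds to non-residents 1179.9, foreign purchases of equities on the domestic stock exchange 683.7, new loans extended by domestic banks to foreign borrowers 376.3, acquisition of a foreign subsidiary by a resident firm (outward FDI) 436.0, increase in resident deposits held at foreign banks 272.2, foreign purchases of domestic corporate bonds 555.3.)

-132.7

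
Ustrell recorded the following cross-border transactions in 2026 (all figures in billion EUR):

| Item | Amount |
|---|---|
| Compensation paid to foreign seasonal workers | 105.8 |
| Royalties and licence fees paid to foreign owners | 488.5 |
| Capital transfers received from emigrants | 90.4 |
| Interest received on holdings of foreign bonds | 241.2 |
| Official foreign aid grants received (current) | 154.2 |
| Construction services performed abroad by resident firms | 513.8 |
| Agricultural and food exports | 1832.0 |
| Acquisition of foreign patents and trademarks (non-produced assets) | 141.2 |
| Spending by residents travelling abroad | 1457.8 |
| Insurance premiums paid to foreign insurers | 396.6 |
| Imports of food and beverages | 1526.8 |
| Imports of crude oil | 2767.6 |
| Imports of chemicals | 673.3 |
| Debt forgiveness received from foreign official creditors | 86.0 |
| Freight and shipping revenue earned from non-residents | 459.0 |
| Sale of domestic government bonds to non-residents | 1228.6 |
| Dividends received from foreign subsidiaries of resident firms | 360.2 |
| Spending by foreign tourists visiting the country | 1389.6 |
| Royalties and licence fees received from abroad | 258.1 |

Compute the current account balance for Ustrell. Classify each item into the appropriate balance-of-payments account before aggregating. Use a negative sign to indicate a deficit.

Goods: 1832.0 - 1526.8 - 673.3 - 2767.6 = -3135.7
Services: -488.5 - 396.6 + 513.8 - 1457.8 + 258.1 + 1389.6 + 459.0 = 277.6
Primary income: 360.2 - 105.8 + 241.2 = 495.6
Secondary income: 154.2
Current account = (-3135.7) + 277.6 + 495.6 + 154.2 = -2208.3
(Excluded from the current account — capital account: capital transfers received from emigrants 90.4, acquisition of foreign patents and trademarks (non-produced assets) 141.2, debt forgiveness received from foreign official creditors 86.0; financial account: sale of domestic government bonds to non-residents 1228.6.)

-2208.3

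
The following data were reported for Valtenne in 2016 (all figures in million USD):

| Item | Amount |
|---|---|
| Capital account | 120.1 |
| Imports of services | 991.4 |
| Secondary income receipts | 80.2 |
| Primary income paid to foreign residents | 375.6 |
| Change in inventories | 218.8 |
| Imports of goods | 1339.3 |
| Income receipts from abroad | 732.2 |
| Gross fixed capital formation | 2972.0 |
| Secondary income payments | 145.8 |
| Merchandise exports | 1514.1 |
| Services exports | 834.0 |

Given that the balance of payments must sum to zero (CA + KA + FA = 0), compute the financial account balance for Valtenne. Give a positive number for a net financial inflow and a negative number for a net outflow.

Goods balance = 1514.1 - 1339.3 = 174.8
Services balance = 834.0 - 991.4 = -157.4
Trade balance (goods + services) = 174.8 + (-157.4) = 17.4
Net primary income = 732.2 - 375.6 = 356.6
Net secondary income = 80.2 - 145.8 = -65.6
Current account = 17.4 + 356.6 + (-65.6) = 308.4
Financial account = -(308.4 + 120.1) = -428.5

-428.5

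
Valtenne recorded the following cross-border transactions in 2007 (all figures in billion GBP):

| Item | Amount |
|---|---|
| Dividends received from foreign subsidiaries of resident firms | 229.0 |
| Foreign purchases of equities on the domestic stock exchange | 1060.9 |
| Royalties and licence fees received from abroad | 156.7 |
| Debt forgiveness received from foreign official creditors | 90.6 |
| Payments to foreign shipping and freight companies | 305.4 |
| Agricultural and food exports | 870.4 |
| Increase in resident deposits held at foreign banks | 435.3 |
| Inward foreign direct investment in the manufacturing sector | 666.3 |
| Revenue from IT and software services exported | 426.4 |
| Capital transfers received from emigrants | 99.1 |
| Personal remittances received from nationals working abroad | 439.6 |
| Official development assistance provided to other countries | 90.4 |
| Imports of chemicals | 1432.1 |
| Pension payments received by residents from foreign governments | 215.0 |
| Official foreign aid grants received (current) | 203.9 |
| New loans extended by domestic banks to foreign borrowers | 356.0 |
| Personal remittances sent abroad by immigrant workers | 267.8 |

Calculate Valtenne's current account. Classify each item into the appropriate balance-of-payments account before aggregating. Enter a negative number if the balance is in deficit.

445.3

Goods: -1432.1 + 870.4 = -561.7
Services: -305.4 + 426.4 + 156.7 = 277.7
Primary income: 229.0
Secondary income: 203.9 + 215.0 - 90.4 + 439.6 - 267.8 = 500.3
Current account = (-561.7) + 277.7 + 229.0 + 500.3 = 445.3
(Excluded from the current account — financial account: foreign purchases of equities on the domestic stock exchange 1060.9, increase in resident deposits held at foreign banks 435.3, inward foreign direct investment in the manufacturing sector 666.3, new loans extended by domestic banks to foreign borrowers 356.0; capital account: debt forgiveness received from foreign official creditors 90.6, capital transfers received from emigrants 99.1.)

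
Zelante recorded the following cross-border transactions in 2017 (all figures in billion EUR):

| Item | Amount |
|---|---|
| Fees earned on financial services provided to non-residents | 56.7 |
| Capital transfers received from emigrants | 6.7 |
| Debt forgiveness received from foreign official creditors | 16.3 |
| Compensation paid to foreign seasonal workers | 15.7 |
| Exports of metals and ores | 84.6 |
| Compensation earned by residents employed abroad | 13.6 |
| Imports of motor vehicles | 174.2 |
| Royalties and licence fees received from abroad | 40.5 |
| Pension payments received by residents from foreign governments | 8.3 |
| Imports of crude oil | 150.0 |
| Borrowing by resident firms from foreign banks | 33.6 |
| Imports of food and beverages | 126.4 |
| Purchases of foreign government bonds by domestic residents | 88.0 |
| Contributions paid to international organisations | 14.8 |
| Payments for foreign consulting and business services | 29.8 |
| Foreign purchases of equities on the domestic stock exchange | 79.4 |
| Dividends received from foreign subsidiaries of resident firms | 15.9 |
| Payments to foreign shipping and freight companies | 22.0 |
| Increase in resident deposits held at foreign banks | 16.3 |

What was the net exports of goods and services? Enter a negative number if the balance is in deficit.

-320.6

Goods: -174.2 - 126.4 + 84.6 - 150.0 = -366.0
Services: 40.5 - 22.0 + 56.7 - 29.8 = 45.4
Trade balance = -366.0 + 45.4 = -320.6
(Excluded from the trade balance — capital account: capital transfers received from emigrants 6.7, debt forgiveness received from foreign official creditors 16.3; primary income: compensation paid to foreign seasonal workers 15.7, compensation earned by residents employed abroad 13.6, dividends received from foreign subsidiaries of resident firms 15.9; secondary income: pension payments received by residents from foreign governments 8.3, contributions paid to international organisations 14.8; financial account: borrowing by resident firms from foreign banks 33.6, purchases of foreign government bonds by domestic residents 88.0, foreign purchases of equities on the domestic stock exchange 79.4, increase in resident deposits held at foreign banks 16.3.)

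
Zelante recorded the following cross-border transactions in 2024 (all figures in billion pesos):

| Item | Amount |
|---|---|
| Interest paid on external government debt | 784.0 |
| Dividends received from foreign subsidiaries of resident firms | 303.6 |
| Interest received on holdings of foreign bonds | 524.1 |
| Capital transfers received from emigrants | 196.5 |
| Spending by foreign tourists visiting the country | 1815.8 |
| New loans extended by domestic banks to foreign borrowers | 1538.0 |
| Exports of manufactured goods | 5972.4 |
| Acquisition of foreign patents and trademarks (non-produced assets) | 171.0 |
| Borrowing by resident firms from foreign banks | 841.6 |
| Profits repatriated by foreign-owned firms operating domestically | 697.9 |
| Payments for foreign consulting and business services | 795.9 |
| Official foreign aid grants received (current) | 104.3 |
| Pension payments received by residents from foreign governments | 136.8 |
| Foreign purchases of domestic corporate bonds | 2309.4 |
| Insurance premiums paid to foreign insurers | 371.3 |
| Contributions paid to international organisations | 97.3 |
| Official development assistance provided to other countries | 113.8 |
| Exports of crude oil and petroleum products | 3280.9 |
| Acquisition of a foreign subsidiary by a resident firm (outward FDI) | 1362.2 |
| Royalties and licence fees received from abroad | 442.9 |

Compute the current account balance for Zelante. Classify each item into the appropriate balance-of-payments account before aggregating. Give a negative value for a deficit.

9720.6

Goods: 3280.9 + 5972.4 = 9253.3
Services: 1815.8 - 371.3 - 795.9 + 442.9 = 1091.5
Primary income: -697.9 + 524.1 - 784.0 + 303.6 = -654.2
Secondary income: -97.3 + 104.3 + 136.8 - 113.8 = 30.0
Current account = 9253.3 + 1091.5 + (-654.2) + 30.0 = 9720.6
(Excluded from the current account — capital account: capital transfers received from emigrants 196.5, acquisition of foreign patents and trademarks (non-produced assets) 171.0; financial account: new loans extended by domestic banks to foreign borrowers 1538.0, borrowing by resident firms from foreign banks 841.6, foreign purchases of domestic corporate bonds 2309.4, acquisition of a foreign subsidiary by a resident firm (outward FDI) 1362.2.)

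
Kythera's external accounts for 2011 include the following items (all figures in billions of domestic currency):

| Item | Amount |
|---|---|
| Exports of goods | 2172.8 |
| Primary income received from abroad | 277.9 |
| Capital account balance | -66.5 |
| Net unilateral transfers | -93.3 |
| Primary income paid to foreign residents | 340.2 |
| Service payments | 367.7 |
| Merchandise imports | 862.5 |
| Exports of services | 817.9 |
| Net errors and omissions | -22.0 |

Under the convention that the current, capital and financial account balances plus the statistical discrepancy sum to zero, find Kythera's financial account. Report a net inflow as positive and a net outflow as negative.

Goods balance = 2172.8 - 862.5 = 1310.3
Services balance = 817.9 - 367.7 = 450.2
Trade balance (goods + services) = 1310.3 + 450.2 = 1760.5
Net primary income = 277.9 - 340.2 = -62.3
Net secondary income = -93.3
Current account = 1760.5 + (-62.3) + (-93.3) = 1604.9
Financial account = -(1604.9 + (-66.5) + (-22.0)) = -1516.4

-1516.4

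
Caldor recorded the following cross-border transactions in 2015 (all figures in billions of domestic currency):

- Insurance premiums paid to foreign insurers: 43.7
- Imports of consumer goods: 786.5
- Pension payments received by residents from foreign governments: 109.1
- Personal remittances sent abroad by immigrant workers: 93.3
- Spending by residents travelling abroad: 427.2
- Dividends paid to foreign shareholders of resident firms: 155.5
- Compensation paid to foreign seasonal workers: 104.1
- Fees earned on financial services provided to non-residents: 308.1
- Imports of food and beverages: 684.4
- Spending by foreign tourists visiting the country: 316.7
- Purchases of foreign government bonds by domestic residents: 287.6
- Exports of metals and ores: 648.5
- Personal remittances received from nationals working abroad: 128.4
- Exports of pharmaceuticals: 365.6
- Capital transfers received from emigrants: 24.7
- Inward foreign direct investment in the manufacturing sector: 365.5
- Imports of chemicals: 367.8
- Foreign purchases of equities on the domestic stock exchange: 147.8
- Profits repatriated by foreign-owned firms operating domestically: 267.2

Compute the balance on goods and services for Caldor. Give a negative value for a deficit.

Goods: -684.4 + 365.6 - 786.5 + 648.5 - 367.8 = -824.6
Services: -43.7 + 308.1 + 316.7 - 427.2 = 153.9
Trade balance = -824.6 + 153.9 = -670.7
(Excluded from the trade balance — secondary income: pension payments received by residents from foreign governments 109.1, personal remittances sent abroad by immigrant workers 93.3, personal remittances received from nationals working abroad 128.4; primary income: dividends paid to foreign shareholders of resident firms 155.5, compensation paid to foreign seasonal workers 104.1, profits repatriated by foreign-owned firms operating domestically 267.2; financial account: purchases of foreign government bonds by domestic residents 287.6, inward foreign direct investment in the manufacturing sector 365.5, foreign purchases of equities on the domestic stock exchange 147.8; capital account: capital transfers received from emigrants 24.7.)

-670.7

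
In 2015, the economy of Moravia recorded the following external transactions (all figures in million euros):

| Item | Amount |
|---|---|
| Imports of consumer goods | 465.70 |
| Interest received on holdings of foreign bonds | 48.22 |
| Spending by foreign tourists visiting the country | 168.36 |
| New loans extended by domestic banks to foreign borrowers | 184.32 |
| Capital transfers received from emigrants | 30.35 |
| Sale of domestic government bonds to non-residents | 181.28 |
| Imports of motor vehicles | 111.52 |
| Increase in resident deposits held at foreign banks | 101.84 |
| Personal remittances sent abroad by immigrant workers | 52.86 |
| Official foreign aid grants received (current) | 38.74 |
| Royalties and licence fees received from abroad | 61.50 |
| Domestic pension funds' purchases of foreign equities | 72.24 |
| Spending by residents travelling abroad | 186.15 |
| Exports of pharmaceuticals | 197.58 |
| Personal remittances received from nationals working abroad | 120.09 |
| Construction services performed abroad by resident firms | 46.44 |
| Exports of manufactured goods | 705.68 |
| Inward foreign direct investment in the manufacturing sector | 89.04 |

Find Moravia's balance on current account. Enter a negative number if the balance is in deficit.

Goods: 705.68 - 111.52 - 465.70 + 197.58 = 326.04
Services: 61.50 + 168.36 - 186.15 + 46.44 = 90.15
Primary income: 48.22
Secondary income: 120.09 + 38.74 - 52.86 = 105.97
Current account = 326.04 + 90.15 + 48.22 + 105.97 = 570.38
(Excluded from the current account — financial account: new loans extended by domestic banks to foreign borrowers 184.32, sale of domestic government bonds to non-residents 181.28, increase in resident deposits held at foreign banks 101.84, domestic pension funds' purchases of foreign equities 72.24, inward foreign direct investment in the manufacturing sector 89.04; capital account: capital transfers received from emigrants 30.35.)

570.38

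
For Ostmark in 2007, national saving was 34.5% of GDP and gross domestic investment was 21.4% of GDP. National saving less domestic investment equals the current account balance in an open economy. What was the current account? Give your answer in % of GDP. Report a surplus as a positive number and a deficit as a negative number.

13.1

CA = S - I = 34.5 - 21.4 = 13.1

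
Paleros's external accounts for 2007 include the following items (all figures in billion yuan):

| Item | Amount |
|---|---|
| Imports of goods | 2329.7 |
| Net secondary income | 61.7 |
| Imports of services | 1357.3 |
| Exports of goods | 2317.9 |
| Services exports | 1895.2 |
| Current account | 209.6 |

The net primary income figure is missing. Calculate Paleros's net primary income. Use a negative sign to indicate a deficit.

-378.2

Current account = goods balance + services balance + net primary income + net secondary income
Sum of the known components = 587.8
Net primary income = CA - (known components) = 209.6 - 587.8 = -378.2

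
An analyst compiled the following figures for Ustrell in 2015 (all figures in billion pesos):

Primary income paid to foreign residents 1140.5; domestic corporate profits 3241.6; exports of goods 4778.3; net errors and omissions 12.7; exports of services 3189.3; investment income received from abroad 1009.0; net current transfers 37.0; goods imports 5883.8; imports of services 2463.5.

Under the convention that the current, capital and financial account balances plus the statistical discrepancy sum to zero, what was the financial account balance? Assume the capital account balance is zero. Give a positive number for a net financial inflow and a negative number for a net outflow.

Goods balance = 4778.3 - 5883.8 = -1105.5
Services balance = 3189.3 - 2463.5 = 725.8
Trade balance (goods + services) = -1105.5 + 725.8 = -379.7
Net primary income = 1009.0 - 1140.5 = -131.5
Net secondary income = 37.0
Current account = -379.7 + (-131.5) + 37.0 = -474.2
Financial account = -(-474.2 + 12.7) = 461.5

461.5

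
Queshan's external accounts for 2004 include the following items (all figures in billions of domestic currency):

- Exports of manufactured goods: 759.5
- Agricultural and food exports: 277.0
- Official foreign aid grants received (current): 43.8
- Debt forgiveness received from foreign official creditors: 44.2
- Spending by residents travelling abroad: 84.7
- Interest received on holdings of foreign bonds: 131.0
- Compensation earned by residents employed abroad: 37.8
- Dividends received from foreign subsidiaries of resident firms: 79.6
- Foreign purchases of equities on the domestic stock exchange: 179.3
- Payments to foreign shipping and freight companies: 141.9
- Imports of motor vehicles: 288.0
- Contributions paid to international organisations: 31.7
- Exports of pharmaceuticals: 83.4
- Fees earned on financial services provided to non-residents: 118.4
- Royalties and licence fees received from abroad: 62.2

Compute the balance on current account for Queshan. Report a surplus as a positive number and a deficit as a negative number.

Goods: 277.0 + 83.4 + 759.5 - 288.0 = 831.9
Services: 118.4 - 84.7 + 62.2 - 141.9 = -46.0
Primary income: 131.0 + 79.6 + 37.8 = 248.4
Secondary income: 43.8 - 31.7 = 12.1
Current account = 831.9 + (-46.0) + 248.4 + 12.1 = 1046.4
(Excluded from the current account — capital account: debt forgiveness received from foreign official creditors 44.2; financial account: foreign purchases of equities on the domestic stock exchange 179.3.)

1046.4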